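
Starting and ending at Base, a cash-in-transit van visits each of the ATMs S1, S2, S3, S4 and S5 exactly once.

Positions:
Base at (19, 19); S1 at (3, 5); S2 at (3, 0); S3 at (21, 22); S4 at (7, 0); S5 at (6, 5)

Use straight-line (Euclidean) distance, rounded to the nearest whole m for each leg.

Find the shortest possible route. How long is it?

With 5 stops there are 5!/2 = 60 distinct round trips (a route and its reverse cost the same).
Base-S1-S2-S3-S4-S5-Base: 21+5+28+26+5+19 = 104
Base-S1-S2-S3-S5-S4-Base: 21+5+28+23+5+22 = 104
Base-S1-S2-S4-S3-S5-Base: 21+5+4+26+23+19 = 98
Base-S1-S2-S4-S5-S3-Base: 21+5+4+5+23+4 = 62
Base-S1-S2-S5-S3-S4-Base: 21+5+6+23+26+22 = 103
Base-S1-S2-S5-S4-S3-Base: 21+5+6+5+26+4 = 67
Base-S1-S3-S2-S4-S5-Base: 21+25+28+4+5+19 = 102
Base-S1-S3-S2-S5-S4-Base: 21+25+28+6+5+22 = 107
Base-S1-S3-S4-S2-S5-Base: 21+25+26+4+6+19 = 101
Base-S1-S3-S4-S5-S2-Base: 21+25+26+5+6+25 = 108
Base-S1-S3-S5-S2-S4-Base: 21+25+23+6+4+22 = 101
Base-S1-S3-S5-S4-S2-Base: 21+25+23+5+4+25 = 103
Base-S1-S4-S2-S3-S5-Base: 21+6+4+28+23+19 = 101
Base-S1-S4-S2-S5-S3-Base: 21+6+4+6+23+4 = 64
… (46 more)
Base-S3-S4-S2-S1-S5-Base: 4+26+4+5+3+19 = 61  ← best
The minimum is 61.
One optimal route: Base → S3 → S4 → S2 → S1 → S5 → Base (or its reverse).

Shortest round trip = 61 m.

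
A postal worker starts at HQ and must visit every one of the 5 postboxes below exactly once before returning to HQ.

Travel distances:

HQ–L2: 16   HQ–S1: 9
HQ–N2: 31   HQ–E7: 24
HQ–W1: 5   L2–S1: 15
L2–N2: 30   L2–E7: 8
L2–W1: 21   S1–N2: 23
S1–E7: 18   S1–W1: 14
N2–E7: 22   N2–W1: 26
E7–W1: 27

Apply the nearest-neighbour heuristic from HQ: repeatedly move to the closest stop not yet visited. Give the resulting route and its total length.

From HQ: distances to unvisited — W1=5, S1=9, L2=16, E7=24, N2=31. Nearest is W1 (5).
From W1: distances to unvisited — S1=14, L2=21, N2=26, E7=27. Nearest is S1 (14).
From S1: distances to unvisited — L2=15, E7=18, N2=23. Nearest is L2 (15).
From L2: distances to unvisited — E7=8, N2=30. Nearest is E7 (8).
From E7: distances to unvisited — N2=22. Nearest is N2 (22).
Return N2→HQ: 31.
Total = 5 + 14 + 15 + 8 + 22 + 31 = 95.

95 along HQ → W1 → S1 → L2 → E7 → N2 → HQ.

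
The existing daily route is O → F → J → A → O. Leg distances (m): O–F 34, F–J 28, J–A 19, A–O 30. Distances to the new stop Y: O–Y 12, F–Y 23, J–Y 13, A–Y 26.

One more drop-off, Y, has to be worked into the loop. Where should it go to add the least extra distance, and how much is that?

Insertion cost between consecutive stops i–j is d(i,Y) + d(Y,j) − d(i,j):
  between O and F: 12 + 23 − 34 = 1
  between F and J: 23 + 13 − 28 = 8
  between J and A: 13 + 26 − 19 = 20
  between A and O: 26 + 12 − 30 = 8
Cheapest insertion is between O and F, adding 1.
New total = 111 + 1 = 112.

Minimum extra distance: 1 m, inserting Y between O and F.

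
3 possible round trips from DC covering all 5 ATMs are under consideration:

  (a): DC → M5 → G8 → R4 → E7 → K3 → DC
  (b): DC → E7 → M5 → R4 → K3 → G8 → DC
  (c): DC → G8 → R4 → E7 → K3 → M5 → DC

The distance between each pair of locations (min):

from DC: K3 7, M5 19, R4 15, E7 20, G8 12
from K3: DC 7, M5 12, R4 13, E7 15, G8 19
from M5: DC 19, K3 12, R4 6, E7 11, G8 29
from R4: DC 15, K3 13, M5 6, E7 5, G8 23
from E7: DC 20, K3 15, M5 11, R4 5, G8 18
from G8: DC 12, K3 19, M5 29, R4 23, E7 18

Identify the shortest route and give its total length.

(a): 19 + 29 + 23 + 5 + 15 + 7 = 98
(b): 20 + 11 + 6 + 13 + 19 + 12 = 81
(c): 12 + 23 + 5 + 15 + 12 + 19 = 86

Shortest is (b), total 81 min.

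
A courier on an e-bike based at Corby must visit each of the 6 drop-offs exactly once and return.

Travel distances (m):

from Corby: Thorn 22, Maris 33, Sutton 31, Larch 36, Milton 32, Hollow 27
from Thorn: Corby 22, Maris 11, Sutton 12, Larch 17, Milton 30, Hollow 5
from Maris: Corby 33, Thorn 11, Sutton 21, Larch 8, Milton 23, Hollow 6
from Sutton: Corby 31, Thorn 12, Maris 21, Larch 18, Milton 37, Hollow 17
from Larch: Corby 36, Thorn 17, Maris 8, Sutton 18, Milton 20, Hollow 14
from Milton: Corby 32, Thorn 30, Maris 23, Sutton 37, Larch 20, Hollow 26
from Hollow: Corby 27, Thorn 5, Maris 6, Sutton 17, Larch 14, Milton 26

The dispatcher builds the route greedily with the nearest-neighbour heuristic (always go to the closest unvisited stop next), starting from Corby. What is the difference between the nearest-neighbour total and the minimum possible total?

From Corby: Thorn=22, Hollow=27, Sutton=31, Milton=32, Maris=33, Larch=36 → choose Thorn (22).
From Thorn: Hollow=5, Maris=11, Sutton=12, Larch=17, Milton=30 → choose Hollow (5).
From Hollow: Maris=6, Larch=14, Sutton=17, Milton=26 → choose Maris (6).
From Maris: Larch=8, Sutton=21, Milton=23 → choose Larch (8).
From Larch: Sutton=18, Milton=20 → choose Sutton (18).
From Sutton: Milton=37 → choose Milton (37).
NN route Corby → Thorn → Hollow → Maris → Larch → Sutton → Milton → Corby costs 128.
Optimal: Corby → Sutton → Thorn → Hollow → Maris → Larch → Milton → Corby costs 114 (by enumerating all 360 distinct tours).
Excess = 128 − 114 = 14.

14 m longer than the optimal tour.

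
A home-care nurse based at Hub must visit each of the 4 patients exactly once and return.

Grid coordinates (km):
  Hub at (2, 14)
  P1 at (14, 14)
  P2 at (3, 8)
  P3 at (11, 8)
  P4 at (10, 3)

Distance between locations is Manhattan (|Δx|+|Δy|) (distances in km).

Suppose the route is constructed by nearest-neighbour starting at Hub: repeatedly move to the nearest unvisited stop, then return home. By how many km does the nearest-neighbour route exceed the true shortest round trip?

2 km longer than the optimal tour.

Hub: P2=7, P1=12, P3=15, P4=19 ⇒ P2
P2: P3=8, P4=12, P1=17 ⇒ P3
P3: P4=6, P1=9 ⇒ P4
P4: P1=15 ⇒ P1
NN route Hub → P2 → P3 → P4 → P1 → Hub costs 48.
Optimal: Hub → P1 → P3 → P4 → P2 → Hub costs 46 (by enumerating all 12 distinct tours).
Excess = 48 − 46 = 2.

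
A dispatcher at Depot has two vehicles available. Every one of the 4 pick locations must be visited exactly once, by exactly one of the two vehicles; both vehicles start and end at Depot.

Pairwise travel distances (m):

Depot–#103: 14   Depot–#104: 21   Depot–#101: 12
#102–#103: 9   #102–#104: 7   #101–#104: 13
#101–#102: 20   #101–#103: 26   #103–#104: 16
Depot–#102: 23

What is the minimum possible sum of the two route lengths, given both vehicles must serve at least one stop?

Check every non-empty split of the stops between the two vehicles; for each half take its own optimal tour:
  {#101} + {#102, #103, #104}: 24 + 51 = 75
  {#102} + {#101, #103, #104}: 46 + 55 = 101
  {#101, #102} + {#103, #104}: 55 + 51 = 106
  {#103} + {#101, #102, #104}: 28 + 55 = 83
  {#101, #103} + {#102, #104}: 52 + 51 = 103
  {#102, #103} + {#101, #104}: 46 + 46 = 92
  … (7 splits in total)
Best: vehicle 1 Depot → #101 → Depot = 24; vehicle 2 Depot → #103 → #102 → #104 → Depot = 51; combined 75.

75 m — the smallest possible combined total.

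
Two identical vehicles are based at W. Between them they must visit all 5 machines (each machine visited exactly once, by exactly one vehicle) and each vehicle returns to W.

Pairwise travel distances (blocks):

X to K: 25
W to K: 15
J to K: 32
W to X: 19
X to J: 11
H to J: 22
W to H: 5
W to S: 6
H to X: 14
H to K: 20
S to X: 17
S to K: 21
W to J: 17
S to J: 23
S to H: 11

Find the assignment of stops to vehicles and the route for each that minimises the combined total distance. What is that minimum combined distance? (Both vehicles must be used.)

Minimum combined distance: 89 blocks.

There are 2^4 − 1 = 15 ways to divide the 5 stops into two non-empty groups. For each, the best each vehicle can do is its own shortest tour through its group:
  {S} + {H, X, J, K}: 12 + 77 = 89
  {H} + {S, X, J, K}: 10 + 80 = 90
  {S, H} + {X, J, K}: 22 + 68 = 90
  {X} + {S, H, J, K}: 38 + 86 = 124
  {S, X} + {H, J, K}: 42 + 74 = 116
  {H, X} + {S, J, K}: 38 + 76 = 114
  … (15 splits in total)
Best: vehicle 1 W → S → W = 12; vehicle 2 W → H → X → J → K → W = 77; combined 89.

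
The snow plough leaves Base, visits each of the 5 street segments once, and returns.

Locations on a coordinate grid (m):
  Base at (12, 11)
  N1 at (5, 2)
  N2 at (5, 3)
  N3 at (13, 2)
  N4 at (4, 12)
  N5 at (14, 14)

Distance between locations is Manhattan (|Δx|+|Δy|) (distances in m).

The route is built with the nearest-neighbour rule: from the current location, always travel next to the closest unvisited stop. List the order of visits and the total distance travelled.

Nearest-neighbour total = 46 m; route Base → N5 → N4 → N2 → N1 → N3 → Base.

At Base the remaining stops are N5 5, N4 9, N3 10, N2 15, N1 16; go to N5.
At N5 the remaining stops are N4 12, N3 13, N2 20, N1 21; go to N4.
At N4 the remaining stops are N2 10, N1 11, N3 19; go to N2.
At N2 the remaining stops are N1 1, N3 9; go to N1.
At N1 the remaining stops are N3 8; go to N3.
Return N3→Base: 10.
Total = 5 + 12 + 10 + 1 + 8 + 10 = 46.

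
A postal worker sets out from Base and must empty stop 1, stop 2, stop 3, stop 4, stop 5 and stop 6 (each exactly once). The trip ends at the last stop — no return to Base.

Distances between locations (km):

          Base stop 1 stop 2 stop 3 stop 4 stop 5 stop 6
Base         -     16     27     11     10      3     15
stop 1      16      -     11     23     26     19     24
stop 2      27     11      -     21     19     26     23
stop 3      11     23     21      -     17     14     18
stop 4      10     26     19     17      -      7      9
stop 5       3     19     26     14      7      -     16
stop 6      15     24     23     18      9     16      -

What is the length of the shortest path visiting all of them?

There are 6! = 720 possible orderings.
Base → stop 1 → stop 2 → stop 3 → stop 4 → stop 5 → stop 6: 16+11+21+17+7+16 = 88
Base → stop 1 → stop 2 → stop 3 → stop 4 → stop 6 → stop 5: 16+11+21+17+9+16 = 90
Base → stop 1 → stop 2 → stop 3 → stop 5 → stop 4 → stop 6: 16+11+21+14+7+9 = 78
Base → stop 1 → stop 2 → stop 3 → stop 5 → stop 6 → stop 4: 16+11+21+14+16+9 = 87
Base → stop 1 → stop 2 → stop 3 → stop 6 → stop 4 → stop 5: 16+11+21+18+9+7 = 82
Base → stop 1 → stop 2 → stop 3 → stop 6 → stop 5 → stop 4: 16+11+21+18+16+7 = 89
Base → stop 1 → stop 2 → stop 4 → stop 3 → stop 5 → stop 6: 16+11+19+17+14+16 = 93
Base → stop 1 → stop 2 → stop 4 → stop 3 → stop 6 → stop 5: 16+11+19+17+18+16 = 97
… (712 more)
Base → stop 5 → stop 4 → stop 6 → stop 3 → stop 2 → stop 1: 3+7+9+18+21+11 = 69  ← best
The minimum is 69.
One shortest path: Base → stop 5 → stop 4 → stop 6 → stop 3 → stop 2 → stop 1.

69 km — the minimum one-way total.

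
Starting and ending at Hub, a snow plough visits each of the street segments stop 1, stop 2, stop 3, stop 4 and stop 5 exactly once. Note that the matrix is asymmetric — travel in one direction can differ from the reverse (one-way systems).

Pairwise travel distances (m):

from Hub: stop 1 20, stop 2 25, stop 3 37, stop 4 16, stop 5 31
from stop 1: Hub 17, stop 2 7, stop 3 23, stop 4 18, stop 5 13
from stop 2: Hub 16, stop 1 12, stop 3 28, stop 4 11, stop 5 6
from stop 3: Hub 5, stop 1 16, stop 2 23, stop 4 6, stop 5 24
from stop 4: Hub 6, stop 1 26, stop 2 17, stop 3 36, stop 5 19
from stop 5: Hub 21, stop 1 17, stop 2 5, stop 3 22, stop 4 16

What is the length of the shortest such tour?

Minimum total distance: 67 m.

Hub → stop 1 → stop 2 → stop 3 → stop 4 → stop 5 → Hub: 20+7+28+6+19+21 = 101
Hub → stop 1 → stop 2 → stop 3 → stop 5 → stop 4 → Hub: 20+7+28+24+16+6 = 101
Hub → stop 1 → stop 2 → stop 4 → stop 3 → stop 5 → Hub: 20+7+11+36+24+21 = 119
Hub → stop 1 → stop 2 → stop 4 → stop 5 → stop 3 → Hub: 20+7+11+19+22+5 = 84
Hub → stop 1 → stop 2 → stop 5 → stop 3 → stop 4 → Hub: 20+7+6+22+6+6 = 67
Hub → stop 1 → stop 2 → stop 5 → stop 4 → stop 3 → Hub: 20+7+6+16+36+5 = 90
Hub → stop 1 → stop 3 → stop 2 → stop 4 → stop 5 → Hub: 20+23+23+11+19+21 = 117
Hub → stop 1 → stop 3 → stop 2 → stop 5 → stop 4 → Hub: 20+23+23+6+16+6 = 94
Hub → stop 1 → stop 3 → stop 4 → stop 2 → stop 5 → Hub: 20+23+6+17+6+21 = 93
Hub → stop 1 → stop 3 → stop 4 → stop 5 → stop 2 → Hub: 20+23+6+19+5+16 = 89
Hub → stop 1 → stop 3 → stop 5 → stop 2 → stop 4 → Hub: 20+23+24+5+11+6 = 89
Hub → stop 1 → stop 3 → stop 5 → stop 4 → stop 2 → Hub: 20+23+24+16+17+16 = 116
Hub → stop 1 → stop 4 → stop 2 → stop 3 → stop 5 → Hub: 20+18+17+28+24+21 = 128
Hub → stop 1 → stop 4 → stop 2 → stop 5 → stop 3 → Hub: 20+18+17+6+22+5 = 88
… (106 more)
The minimum is 67.
One optimal route: Hub → stop 1 → stop 2 → stop 5 → stop 3 → stop 4 → Hub.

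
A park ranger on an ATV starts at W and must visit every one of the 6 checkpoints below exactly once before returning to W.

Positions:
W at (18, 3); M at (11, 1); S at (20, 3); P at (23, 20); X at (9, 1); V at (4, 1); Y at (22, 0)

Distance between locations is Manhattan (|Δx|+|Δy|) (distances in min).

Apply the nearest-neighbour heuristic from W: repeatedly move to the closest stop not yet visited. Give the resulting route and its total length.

Nearest-neighbour total = 86 min; route W → S → Y → M → X → V → P → W.

From W: distances to unvisited — S=2, Y=7, M=9, X=11, V=16, P=22. Nearest is S (2).
From S: distances to unvisited — Y=5, M=11, X=13, V=18, P=20. Nearest is Y (5).
From Y: distances to unvisited — M=12, X=14, V=19, P=21. Nearest is M (12).
From M: distances to unvisited — X=2, V=7, P=31. Nearest is X (2).
From X: distances to unvisited — V=5, P=33. Nearest is V (5).
From V: distances to unvisited — P=38. Nearest is P (38).
Return P→W: 22.
Total = 2 + 5 + 12 + 2 + 5 + 38 + 22 = 86.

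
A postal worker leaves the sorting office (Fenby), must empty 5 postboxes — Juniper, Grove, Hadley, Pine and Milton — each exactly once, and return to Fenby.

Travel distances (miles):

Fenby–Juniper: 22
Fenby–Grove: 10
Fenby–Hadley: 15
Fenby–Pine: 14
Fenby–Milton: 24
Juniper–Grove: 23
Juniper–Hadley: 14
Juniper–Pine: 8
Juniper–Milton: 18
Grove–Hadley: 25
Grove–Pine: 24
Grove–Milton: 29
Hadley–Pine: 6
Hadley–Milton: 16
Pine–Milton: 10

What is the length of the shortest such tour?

Shortest round trip = 82 miles.

Fenby → Juniper → Grove → Hadley → Pine → Milton → Fenby: 22+23+25+6+10+24 = 110
Fenby → Juniper → Grove → Hadley → Milton → Pine → Fenby: 22+23+25+16+10+14 = 110
Fenby → Juniper → Grove → Pine → Hadley → Milton → Fenby: 22+23+24+6+16+24 = 115
Fenby → Juniper → Grove → Pine → Milton → Hadley → Fenby: 22+23+24+10+16+15 = 110
Fenby → Juniper → Grove → Milton → Hadley → Pine → Fenby: 22+23+29+16+6+14 = 110
Fenby → Juniper → Grove → Milton → Pine → Hadley → Fenby: 22+23+29+10+6+15 = 105
Fenby → Juniper → Hadley → Grove → Pine → Milton → Fenby: 22+14+25+24+10+24 = 119
Fenby → Juniper → Hadley → Grove → Milton → Pine → Fenby: 22+14+25+29+10+14 = 114
Fenby → Juniper → Hadley → Pine → Grove → Milton → Fenby: 22+14+6+24+29+24 = 119
Fenby → Juniper → Hadley → Pine → Milton → Grove → Fenby: 22+14+6+10+29+10 = 91
Fenby → Juniper → Hadley → Milton → Grove → Pine → Fenby: 22+14+16+29+24+14 = 119
Fenby → Juniper → Hadley → Milton → Pine → Grove → Fenby: 22+14+16+10+24+10 = 96
Fenby → Juniper → Pine → Grove → Hadley → Milton → Fenby: 22+8+24+25+16+24 = 119
Fenby → Juniper → Pine → Grove → Milton → Hadley → Fenby: 22+8+24+29+16+15 = 114
… (46 more)
Fenby → Grove → Juniper → Pine → Milton → Hadley → Fenby: 10+23+8+10+16+15 = 82  ← best
The minimum is 82.
One optimal route: Fenby → Grove → Juniper → Pine → Milton → Hadley → Fenby (or its reverse).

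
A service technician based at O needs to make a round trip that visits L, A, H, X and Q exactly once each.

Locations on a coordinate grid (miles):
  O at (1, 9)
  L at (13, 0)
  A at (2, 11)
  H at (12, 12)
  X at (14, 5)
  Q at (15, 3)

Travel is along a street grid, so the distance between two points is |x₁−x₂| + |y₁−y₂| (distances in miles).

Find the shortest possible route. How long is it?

O→L→A→H→X→Q→O: 21+22+11+9+3+20 = 86
O→L→A→H→Q→X→O: 21+22+11+12+3+17 = 86
O→L→A→X→H→Q→O: 21+22+18+9+12+20 = 102
O→L→A→X→Q→H→O: 21+22+18+3+12+14 = 90
O→L→A→Q→H→X→O: 21+22+21+12+9+17 = 102
O→L→A→Q→X→H→O: 21+22+21+3+9+14 = 90
O→L→H→A→X→Q→O: 21+13+11+18+3+20 = 86
O→L→H→A→Q→X→O: 21+13+11+21+3+17 = 86
O→L→H→X→A→Q→O: 21+13+9+18+21+20 = 102
O→L→H→X→Q→A→O: 21+13+9+3+21+3 = 70
O→L→H→Q→A→X→O: 21+13+12+21+18+17 = 102
O→L→H→Q→X→A→O: 21+13+12+3+18+3 = 70
O→L→X→A→H→Q→O: 21+6+18+11+12+20 = 88
O→L→X→A→Q→H→O: 21+6+18+21+12+14 = 92
… (46 more)
O→L→Q→X→H→A→O: 21+5+3+9+11+3 = 52  ← best
The minimum is 52.
One optimal route: O → L → Q → X → H → A → O (or its reverse).

52 miles — the shortest possible round trip.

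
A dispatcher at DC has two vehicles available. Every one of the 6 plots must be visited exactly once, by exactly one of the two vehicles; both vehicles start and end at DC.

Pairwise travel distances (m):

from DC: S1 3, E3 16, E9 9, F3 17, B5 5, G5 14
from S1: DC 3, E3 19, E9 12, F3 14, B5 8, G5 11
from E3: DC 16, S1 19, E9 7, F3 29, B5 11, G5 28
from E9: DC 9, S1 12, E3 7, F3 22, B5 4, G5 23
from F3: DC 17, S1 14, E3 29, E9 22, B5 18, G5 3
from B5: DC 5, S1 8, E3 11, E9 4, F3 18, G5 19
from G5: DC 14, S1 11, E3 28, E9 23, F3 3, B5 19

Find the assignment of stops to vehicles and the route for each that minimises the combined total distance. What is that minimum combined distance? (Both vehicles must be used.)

66 m — the smallest possible combined total.

Try each way of splitting the stops between the two vehicles (each non-empty) and, for each split, find the best tour for each vehicle:
  {S1} + {E3, E9, F3, B5, G5}: 6 + 62 = 68
  {E3} + {S1, E9, F3, B5, G5}: 32 + 48 = 80
  {S1, E3} + {E9, F3, B5, G5}: 38 + 48 = 86
  {E9} + {S1, E3, F3, B5, G5}: 18 + 62 = 80
  {S1, E9} + {E3, F3, B5, G5}: 24 + 62 = 86
  {E3, E9} + {S1, F3, B5, G5}: 32 + 40 = 72
  … (31 splits in total)
  {E3, E9, B5} + {S1, F3, G5}: 32 + 34 = 66  ← best
Best: vehicle 1 DC → E3 → E9 → B5 → DC = 32; vehicle 2 DC → S1 → F3 → G5 → DC = 34; combined 66.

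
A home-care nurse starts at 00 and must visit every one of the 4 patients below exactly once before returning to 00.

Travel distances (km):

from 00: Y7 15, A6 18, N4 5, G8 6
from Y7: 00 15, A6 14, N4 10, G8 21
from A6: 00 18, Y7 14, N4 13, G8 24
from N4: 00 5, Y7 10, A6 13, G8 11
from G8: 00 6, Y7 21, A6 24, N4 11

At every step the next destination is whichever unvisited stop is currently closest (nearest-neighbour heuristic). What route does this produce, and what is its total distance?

At 00 the remaining stops are N4 5, G8 6, Y7 15, A6 18; go to N4.
At N4 the remaining stops are Y7 10, G8 11, A6 13; go to Y7.
At Y7 the remaining stops are A6 14, G8 21; go to A6.
At A6 the remaining stops are G8 24; go to G8.
Return G8→00: 6.
Total = 5 + 10 + 14 + 24 + 6 = 59.

59 km along 00 → N4 → Y7 → A6 → G8 → 00.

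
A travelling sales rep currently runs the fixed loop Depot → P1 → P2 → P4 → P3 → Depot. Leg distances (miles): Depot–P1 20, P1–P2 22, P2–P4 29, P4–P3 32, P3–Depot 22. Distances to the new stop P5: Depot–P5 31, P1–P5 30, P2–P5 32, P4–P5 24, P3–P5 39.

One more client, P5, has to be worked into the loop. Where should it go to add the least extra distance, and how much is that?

Adding 27 miles by placing P5 on the P2–P4 leg.

Insertion cost between consecutive stops i–j is d(i,P5) + d(P5,j) − d(i,j):
  between Depot and P1: 31 + 30 − 20 = 41
  between P1 and P2: 30 + 32 − 22 = 40
  between P2 and P4: 32 + 24 − 29 = 27
  between P4 and P3: 24 + 39 − 32 = 31
  between P3 and Depot: 39 + 31 − 22 = 48
Cheapest insertion is between P2 and P4, adding 27.
New total = 125 + 27 = 152.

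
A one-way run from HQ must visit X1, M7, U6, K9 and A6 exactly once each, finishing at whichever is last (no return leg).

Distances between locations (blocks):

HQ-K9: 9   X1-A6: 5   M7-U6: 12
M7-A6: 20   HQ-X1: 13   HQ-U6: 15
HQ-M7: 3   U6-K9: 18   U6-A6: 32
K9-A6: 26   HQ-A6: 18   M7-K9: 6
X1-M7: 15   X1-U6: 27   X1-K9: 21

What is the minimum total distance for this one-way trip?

Shortest open route: 59 blocks.

There are 5! = 120 possible orderings.
HQ→X1→M7→U6→K9→A6: 13+15+12+18+26 = 84
HQ→X1→M7→U6→A6→K9: 13+15+12+32+26 = 98
HQ→X1→M7→K9→U6→A6: 13+15+6+18+32 = 84
HQ→X1→M7→K9→A6→U6: 13+15+6+26+32 = 92
HQ→X1→M7→A6→U6→K9: 13+15+20+32+18 = 98
HQ→X1→M7→A6→K9→U6: 13+15+20+26+18 = 92
HQ→X1→U6→M7→K9→A6: 13+27+12+6+26 = 84
HQ→X1→U6→M7→A6→K9: 13+27+12+20+26 = 98
HQ→X1→U6→K9→M7→A6: 13+27+18+6+20 = 84
HQ→X1→U6→K9→A6→M7: 13+27+18+26+20 = 104
HQ→X1→U6→A6→M7→K9: 13+27+32+20+6 = 98
HQ→X1→U6→A6→K9→M7: 13+27+32+26+6 = 104
HQ→X1→K9→M7→U6→A6: 13+21+6+12+32 = 84
HQ→X1→K9→M7→A6→U6: 13+21+6+20+32 = 92
… (106 more)
HQ→M7→U6→K9→X1→A6: 3+12+18+21+5 = 59  ← best
The minimum is 59.
One shortest path: HQ → M7 → U6 → K9 → X1 → A6.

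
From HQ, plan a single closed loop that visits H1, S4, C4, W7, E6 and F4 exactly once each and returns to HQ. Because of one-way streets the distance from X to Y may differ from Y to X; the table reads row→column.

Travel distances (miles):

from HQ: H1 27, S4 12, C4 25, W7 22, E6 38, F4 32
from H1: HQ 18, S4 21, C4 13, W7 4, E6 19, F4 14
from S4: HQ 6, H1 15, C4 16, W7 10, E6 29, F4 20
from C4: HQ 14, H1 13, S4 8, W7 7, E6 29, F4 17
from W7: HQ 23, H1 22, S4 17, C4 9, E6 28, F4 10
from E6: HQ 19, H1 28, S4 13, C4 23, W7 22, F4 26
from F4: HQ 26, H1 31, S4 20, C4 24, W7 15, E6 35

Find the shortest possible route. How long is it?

Shortest round trip = 106 miles.

HQ→H1→S4→C4→W7→E6→F4→HQ: 27+21+16+7+28+26+26 = 151
HQ→H1→S4→C4→W7→F4→E6→HQ: 27+21+16+7+10+35+19 = 135
HQ→H1→S4→C4→E6→W7→F4→HQ: 27+21+16+29+22+10+26 = 151
HQ→H1→S4→C4→E6→F4→W7→HQ: 27+21+16+29+26+15+23 = 157
HQ→H1→S4→C4→F4→W7→E6→HQ: 27+21+16+17+15+28+19 = 143
HQ→H1→S4→C4→F4→E6→W7→HQ: 27+21+16+17+35+22+23 = 161
HQ→H1→S4→W7→C4→E6→F4→HQ: 27+21+10+9+29+26+26 = 148
HQ→H1→S4→W7→C4→F4→E6→HQ: 27+21+10+9+17+35+19 = 138
… (712 more)
HQ→C4→H1→W7→F4→E6→S4→HQ: 25+13+4+10+35+13+6 = 106  ← best
The minimum is 106.
One optimal route: HQ → C4 → H1 → W7 → F4 → E6 → S4 → HQ.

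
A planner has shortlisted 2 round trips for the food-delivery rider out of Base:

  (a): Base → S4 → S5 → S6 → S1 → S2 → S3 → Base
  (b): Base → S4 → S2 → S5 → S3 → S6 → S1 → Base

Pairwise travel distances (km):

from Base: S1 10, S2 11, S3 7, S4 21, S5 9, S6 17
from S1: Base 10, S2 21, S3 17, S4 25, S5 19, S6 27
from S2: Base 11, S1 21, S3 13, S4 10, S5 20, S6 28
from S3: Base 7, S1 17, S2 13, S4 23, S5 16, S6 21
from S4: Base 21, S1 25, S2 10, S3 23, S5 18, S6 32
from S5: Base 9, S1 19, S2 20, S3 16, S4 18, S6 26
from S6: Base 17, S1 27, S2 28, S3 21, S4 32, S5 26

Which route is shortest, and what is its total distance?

Shortest is (b), total 125 km.

(a): 21 + 18 + 26 + 27 + 21 + 13 + 7 = 133
(b): 21 + 10 + 20 + 16 + 21 + 27 + 10 = 125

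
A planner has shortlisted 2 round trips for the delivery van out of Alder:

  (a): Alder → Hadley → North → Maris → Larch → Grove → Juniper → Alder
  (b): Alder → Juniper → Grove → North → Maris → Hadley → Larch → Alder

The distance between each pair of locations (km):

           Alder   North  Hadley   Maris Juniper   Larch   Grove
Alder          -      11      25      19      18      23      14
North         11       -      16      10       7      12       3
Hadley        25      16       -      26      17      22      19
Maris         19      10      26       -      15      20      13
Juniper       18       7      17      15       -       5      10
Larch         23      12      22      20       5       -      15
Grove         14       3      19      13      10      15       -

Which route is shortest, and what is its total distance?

(a): 25 + 16 + 10 + 20 + 15 + 10 + 18 = 114
(b): 18 + 10 + 3 + 10 + 26 + 22 + 23 = 112

112 km — (b) is the shortest.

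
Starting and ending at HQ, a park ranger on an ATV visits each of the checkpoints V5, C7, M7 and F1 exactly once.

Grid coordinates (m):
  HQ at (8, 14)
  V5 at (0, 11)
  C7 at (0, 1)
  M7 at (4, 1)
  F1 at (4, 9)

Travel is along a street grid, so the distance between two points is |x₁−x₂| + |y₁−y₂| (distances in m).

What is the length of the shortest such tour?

Minimum total distance: 42 m.

HQ-V5-C7-M7-F1-HQ: 11+10+4+8+9 = 42
HQ-V5-C7-F1-M7-HQ: 11+10+12+8+17 = 58
HQ-V5-M7-C7-F1-HQ: 11+14+4+12+9 = 50
HQ-V5-M7-F1-C7-HQ: 11+14+8+12+21 = 66
HQ-V5-F1-C7-M7-HQ: 11+6+12+4+17 = 50
HQ-V5-F1-M7-C7-HQ: 11+6+8+4+21 = 50
HQ-C7-V5-M7-F1-HQ: 21+10+14+8+9 = 62
HQ-C7-V5-F1-M7-HQ: 21+10+6+8+17 = 62
HQ-C7-M7-V5-F1-HQ: 21+4+14+6+9 = 54
HQ-C7-F1-V5-M7-HQ: 21+12+6+14+17 = 70
HQ-M7-V5-C7-F1-HQ: 17+14+10+12+9 = 62
HQ-M7-C7-V5-F1-HQ: 17+4+10+6+9 = 46
The minimum is 42.
One optimal route: HQ → V5 → C7 → M7 → F1 → HQ (or its reverse).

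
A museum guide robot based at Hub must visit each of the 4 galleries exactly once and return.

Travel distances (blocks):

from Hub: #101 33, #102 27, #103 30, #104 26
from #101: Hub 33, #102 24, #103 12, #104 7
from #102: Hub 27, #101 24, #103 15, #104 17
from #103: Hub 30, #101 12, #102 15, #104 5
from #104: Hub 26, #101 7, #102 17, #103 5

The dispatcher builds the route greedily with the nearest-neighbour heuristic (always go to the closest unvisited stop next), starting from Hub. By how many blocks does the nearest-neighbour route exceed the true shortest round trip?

From Hub: #104=26, #102=27, #103=30, #101=33 → choose #104 (26).
From #104: #103=5, #101=7, #102=17 → choose #103 (5).
From #103: #101=12, #102=15 → choose #101 (12).
From #101: #102=24 → choose #102 (24).
NN route Hub → #104 → #103 → #101 → #102 → Hub costs 94.
Optimal: Hub → #101 → #104 → #103 → #102 → Hub costs 87 (by enumerating all 12 distinct tours).
Excess = 94 − 87 = 7.

Excess over optimum: 7 blocks.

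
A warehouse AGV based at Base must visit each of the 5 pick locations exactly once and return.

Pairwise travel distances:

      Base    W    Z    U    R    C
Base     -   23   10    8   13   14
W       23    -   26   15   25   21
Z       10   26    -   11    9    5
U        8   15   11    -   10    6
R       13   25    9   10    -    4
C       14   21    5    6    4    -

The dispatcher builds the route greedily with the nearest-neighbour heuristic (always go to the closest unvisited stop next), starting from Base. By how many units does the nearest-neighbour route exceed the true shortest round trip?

9 longer than the optimal tour.

From Base: U=8, Z=10, R=13, C=14, W=23 → choose U (8).
From U: C=6, R=10, Z=11, W=15 → choose C (6).
From C: R=4, Z=5, W=21 → choose R (4).
From R: Z=9, W=25 → choose Z (9).
From Z: W=26 → choose W (26).
NN route Base → U → C → R → Z → W → Base costs 76.
Optimal: Base → W → U → R → C → Z → Base costs 67 (by enumerating all 60 distinct tours).
Excess = 76 − 67 = 9.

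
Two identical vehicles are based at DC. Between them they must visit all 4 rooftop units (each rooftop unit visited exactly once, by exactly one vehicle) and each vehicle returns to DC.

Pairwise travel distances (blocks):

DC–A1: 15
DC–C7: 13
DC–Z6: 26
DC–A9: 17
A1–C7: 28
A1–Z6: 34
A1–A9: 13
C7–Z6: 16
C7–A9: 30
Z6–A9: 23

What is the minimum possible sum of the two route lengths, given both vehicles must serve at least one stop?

There are 2^3 − 1 = 7 ways to divide the 4 stops into two non-empty groups. For each, the best each vehicle can do is its own shortest tour through its group:
  {A1} + {C7, Z6, A9}: 30 + 69 = 99
  {C7} + {A1, Z6, A9}: 26 + 77 = 103
  {A1, C7} + {Z6, A9}: 56 + 66 = 122
  {Z6} + {A1, C7, A9}: 52 + 71 = 123
  {A1, Z6} + {C7, A9}: 75 + 60 = 135
  {C7, Z6} + {A1, A9}: 55 + 45 = 100
  … (7 splits in total)
Best: vehicle 1 DC → A1 → DC = 30; vehicle 2 DC → C7 → Z6 → A9 → DC = 69; combined 99.

Minimum combined distance: 99 blocks.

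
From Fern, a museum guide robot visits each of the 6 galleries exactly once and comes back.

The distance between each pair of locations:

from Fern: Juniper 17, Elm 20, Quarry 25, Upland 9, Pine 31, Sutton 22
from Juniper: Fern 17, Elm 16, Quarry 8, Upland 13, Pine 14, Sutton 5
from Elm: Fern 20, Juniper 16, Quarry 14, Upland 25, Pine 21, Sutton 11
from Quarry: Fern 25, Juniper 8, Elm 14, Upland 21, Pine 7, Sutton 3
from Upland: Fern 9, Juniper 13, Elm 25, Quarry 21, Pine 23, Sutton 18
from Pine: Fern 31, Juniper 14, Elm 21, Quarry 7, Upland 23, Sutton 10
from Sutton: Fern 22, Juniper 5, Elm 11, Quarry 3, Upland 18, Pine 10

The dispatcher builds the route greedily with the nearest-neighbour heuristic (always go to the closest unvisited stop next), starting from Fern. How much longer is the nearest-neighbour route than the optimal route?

The nearest-neighbour route is 1 longer than optimal.

From Fern: Upland=9, Juniper=17, Elm=20, Sutton=22, Quarry=25, Pine=31 → choose Upland (9).
From Upland: Juniper=13, Sutton=18, Quarry=21, Pine=23, Elm=25 → choose Juniper (13).
From Juniper: Sutton=5, Quarry=8, Pine=14, Elm=16 → choose Sutton (5).
From Sutton: Quarry=3, Pine=10, Elm=11 → choose Quarry (3).
From Quarry: Pine=7, Elm=14 → choose Pine (7).
From Pine: Elm=21 → choose Elm (21).
NN route Fern → Upland → Juniper → Sutton → Quarry → Pine → Elm → Fern costs 78.
Optimal: Fern → Elm → Sutton → Quarry → Pine → Juniper → Upland → Fern costs 77 (by enumerating all 360 distinct tours).
Excess = 78 − 77 = 1.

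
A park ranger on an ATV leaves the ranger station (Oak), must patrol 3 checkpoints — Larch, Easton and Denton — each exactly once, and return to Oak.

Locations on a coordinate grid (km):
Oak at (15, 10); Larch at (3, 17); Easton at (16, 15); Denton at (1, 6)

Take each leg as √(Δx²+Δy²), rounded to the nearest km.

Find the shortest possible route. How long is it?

There are 3 distinct closed tours to check (reversals are equivalent).
Oak→Larch→Easton→Denton→Oak: 14+13+17+15 = 59
Oak→Larch→Denton→Easton→Oak: 14+11+17+5 = 47
Oak→Easton→Larch→Denton→Oak: 5+13+11+15 = 44
The minimum is 44.
One optimal route: Oak → Easton → Larch → Denton → Oak (or its reverse).

44 km — the shortest possible round trip.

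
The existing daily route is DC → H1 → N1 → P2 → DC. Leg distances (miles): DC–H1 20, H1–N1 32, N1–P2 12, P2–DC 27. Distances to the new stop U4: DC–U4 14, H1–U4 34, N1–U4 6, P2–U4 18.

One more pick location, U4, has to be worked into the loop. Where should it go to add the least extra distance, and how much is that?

+5 miles — insert U4 between P2 and DC.

Insertion cost between consecutive stops i–j is d(i,U4) + d(U4,j) − d(i,j):
  between DC and H1: 14 + 34 − 20 = 28
  between H1 and N1: 34 + 6 − 32 = 8
  between N1 and P2: 6 + 18 − 12 = 12
  between P2 and DC: 18 + 14 − 27 = 5
Cheapest insertion is between P2 and DC, adding 5.
New total = 91 + 5 = 96.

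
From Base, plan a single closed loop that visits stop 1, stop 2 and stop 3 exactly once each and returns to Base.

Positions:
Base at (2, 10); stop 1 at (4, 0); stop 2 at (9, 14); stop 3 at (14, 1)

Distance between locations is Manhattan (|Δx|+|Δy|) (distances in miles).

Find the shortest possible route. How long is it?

Base-stop 1-stop 2-stop 3-Base: 12+19+18+21 = 70
Base-stop 1-stop 3-stop 2-Base: 12+11+18+11 = 52
Base-stop 2-stop 1-stop 3-Base: 11+19+11+21 = 62
The minimum is 52.
One optimal route: Base → stop 1 → stop 3 → stop 2 → Base (or its reverse).

Minimum total distance: 52 miles.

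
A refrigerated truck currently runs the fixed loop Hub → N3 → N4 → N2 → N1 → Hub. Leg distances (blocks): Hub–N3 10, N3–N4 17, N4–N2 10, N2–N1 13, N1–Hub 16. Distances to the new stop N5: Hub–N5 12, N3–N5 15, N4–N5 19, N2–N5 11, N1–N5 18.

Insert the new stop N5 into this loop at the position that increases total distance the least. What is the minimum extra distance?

Insertion cost between consecutive stops i–j is d(i,N5) + d(N5,j) − d(i,j):
  between Hub and N3: 12 + 15 − 10 = 17
  between N3 and N4: 15 + 19 − 17 = 17
  between N4 and N2: 19 + 11 − 10 = 20
  between N2 and N1: 11 + 18 − 13 = 16
  between N1 and Hub: 18 + 12 − 16 = 14
Cheapest insertion is between N1 and Hub, adding 14.
New total = 66 + 14 = 80.

Minimum extra distance: 14 blocks, inserting N5 between N1 and Hub.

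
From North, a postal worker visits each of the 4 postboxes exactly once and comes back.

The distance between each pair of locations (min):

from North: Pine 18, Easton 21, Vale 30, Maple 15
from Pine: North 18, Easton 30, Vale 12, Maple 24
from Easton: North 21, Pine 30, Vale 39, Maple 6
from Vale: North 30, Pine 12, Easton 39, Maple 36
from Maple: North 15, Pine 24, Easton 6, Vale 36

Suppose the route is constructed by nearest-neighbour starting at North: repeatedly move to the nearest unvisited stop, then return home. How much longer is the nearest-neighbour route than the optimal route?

3 min longer than the optimal tour.

From North: Maple=15, Pine=18, Easton=21, Vale=30 → choose Maple (15).
From Maple: Easton=6, Pine=24, Vale=36 → choose Easton (6).
From Easton: Pine=30, Vale=39 → choose Pine (30).
From Pine: Vale=12 → choose Vale (12).
NN route North → Maple → Easton → Pine → Vale → North costs 93.
Optimal: North → Pine → Vale → Easton → Maple → North costs 90 (by enumerating all 12 distinct tours).
Excess = 93 − 90 = 3.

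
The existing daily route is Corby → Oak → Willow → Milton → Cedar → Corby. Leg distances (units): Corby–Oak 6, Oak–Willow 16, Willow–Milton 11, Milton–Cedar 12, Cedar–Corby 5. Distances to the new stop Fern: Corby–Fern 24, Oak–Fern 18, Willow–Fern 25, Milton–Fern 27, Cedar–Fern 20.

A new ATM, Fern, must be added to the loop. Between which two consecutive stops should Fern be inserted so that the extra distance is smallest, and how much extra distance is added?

Insertion cost between consecutive stops i–j is d(i,Fern) + d(Fern,j) − d(i,j):
  between Corby and Oak: 24 + 18 − 6 = 36
  between Oak and Willow: 18 + 25 − 16 = 27
  between Willow and Milton: 25 + 27 − 11 = 41
  between Milton and Cedar: 27 + 20 − 12 = 35
  between Cedar and Corby: 20 + 24 − 5 = 39
Cheapest insertion is between Oak and Willow, adding 27.
New total = 50 + 27 = 77.

+27 — insert Fern between Oak and Willow.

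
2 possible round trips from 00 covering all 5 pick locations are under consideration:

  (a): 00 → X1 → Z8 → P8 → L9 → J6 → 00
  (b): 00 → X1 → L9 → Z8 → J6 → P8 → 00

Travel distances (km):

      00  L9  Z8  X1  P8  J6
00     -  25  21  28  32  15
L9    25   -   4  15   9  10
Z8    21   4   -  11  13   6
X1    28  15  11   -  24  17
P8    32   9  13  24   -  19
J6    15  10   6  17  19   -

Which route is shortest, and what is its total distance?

Shortest is (a), total 86 km.

(a): 28 + 11 + 13 + 9 + 10 + 15 = 86
(b): 28 + 15 + 4 + 6 + 19 + 32 = 104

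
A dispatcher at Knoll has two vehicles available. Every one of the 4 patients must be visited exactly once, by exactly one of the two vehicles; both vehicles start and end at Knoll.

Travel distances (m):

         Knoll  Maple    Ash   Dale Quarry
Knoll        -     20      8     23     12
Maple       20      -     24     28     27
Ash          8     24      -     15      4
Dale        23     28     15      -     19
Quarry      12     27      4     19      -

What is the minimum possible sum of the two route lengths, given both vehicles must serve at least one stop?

Check every non-empty split of the stops between the two vehicles; for each half take its own optimal tour:
  {Maple} + {Ash, Dale, Quarry}: 40 + 54 = 94
  {Ash} + {Maple, Dale, Quarry}: 16 + 79 = 95
  {Maple, Ash} + {Dale, Quarry}: 52 + 54 = 106
  {Dale} + {Maple, Ash, Quarry}: 46 + 59 = 105
  {Maple, Dale} + {Ash, Quarry}: 71 + 24 = 95
  {Ash, Dale} + {Maple, Quarry}: 46 + 59 = 105
  … (7 splits in total)
Best: vehicle 1 Knoll → Maple → Knoll = 40; vehicle 2 Knoll → Ash → Dale → Quarry → Knoll = 54; combined 94.

Minimum combined distance: 94 m.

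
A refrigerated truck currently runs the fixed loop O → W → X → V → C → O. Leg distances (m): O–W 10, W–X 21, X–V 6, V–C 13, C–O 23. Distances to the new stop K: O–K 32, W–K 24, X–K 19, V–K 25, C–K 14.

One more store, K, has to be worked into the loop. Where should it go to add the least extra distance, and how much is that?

Minimum extra distance: 22 m, inserting K between W and X.

Insertion cost between consecutive stops i–j is d(i,K) + d(K,j) − d(i,j):
  between O and W: 32 + 24 − 10 = 46
  between W and X: 24 + 19 − 21 = 22
  between X and V: 19 + 25 − 6 = 38
  between V and C: 25 + 14 − 13 = 26
  between C and O: 14 + 32 − 23 = 23
Cheapest insertion is between W and X, adding 22.
New total = 73 + 22 = 95.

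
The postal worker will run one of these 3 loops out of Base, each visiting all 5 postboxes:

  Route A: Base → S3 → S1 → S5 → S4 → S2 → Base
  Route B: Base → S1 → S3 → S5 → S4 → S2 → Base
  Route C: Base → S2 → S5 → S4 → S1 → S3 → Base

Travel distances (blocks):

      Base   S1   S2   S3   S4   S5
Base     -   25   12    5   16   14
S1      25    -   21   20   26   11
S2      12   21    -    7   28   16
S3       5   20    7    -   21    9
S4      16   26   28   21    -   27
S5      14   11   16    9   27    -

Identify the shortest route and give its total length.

Route A: 5 + 20 + 11 + 27 + 28 + 12 = 103
Route B: 25 + 20 + 9 + 27 + 28 + 12 = 121
Route C: 12 + 16 + 27 + 26 + 20 + 5 = 106

Shortest is Route A, total 103 blocks.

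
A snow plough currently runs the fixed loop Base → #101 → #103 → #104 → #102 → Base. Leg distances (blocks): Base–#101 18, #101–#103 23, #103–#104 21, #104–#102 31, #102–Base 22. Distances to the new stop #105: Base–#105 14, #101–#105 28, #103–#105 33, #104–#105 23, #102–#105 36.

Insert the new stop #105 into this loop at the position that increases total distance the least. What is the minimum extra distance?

Minimum extra distance: 24 blocks, inserting #105 between Base and #101.

Insertion cost between consecutive stops i–j is d(i,#105) + d(#105,j) − d(i,j):
  between Base and #101: 14 + 28 − 18 = 24
  between #101 and #103: 28 + 33 − 23 = 38
  between #103 and #104: 33 + 23 − 21 = 35
  between #104 and #102: 23 + 36 − 31 = 28
  between #102 and Base: 36 + 14 − 22 = 28
Cheapest insertion is between Base and #101, adding 24.
New total = 115 + 24 = 139.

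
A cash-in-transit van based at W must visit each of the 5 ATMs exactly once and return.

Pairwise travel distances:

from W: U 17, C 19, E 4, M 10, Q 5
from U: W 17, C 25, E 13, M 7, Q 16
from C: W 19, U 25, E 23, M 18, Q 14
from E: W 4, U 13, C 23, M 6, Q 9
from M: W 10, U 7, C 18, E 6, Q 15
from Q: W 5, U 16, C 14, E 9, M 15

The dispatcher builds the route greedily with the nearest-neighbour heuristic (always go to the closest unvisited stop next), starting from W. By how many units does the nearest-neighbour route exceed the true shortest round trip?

Excess over optimum: 5.

From W: E=4, Q=5, M=10, U=17, C=19 → choose E (4).
From E: M=6, Q=9, U=13, C=23 → choose M (6).
From M: U=7, Q=15, C=18 → choose U (7).
From U: Q=16, C=25 → choose Q (16).
From Q: C=14 → choose C (14).
NN route W → E → M → U → Q → C → W costs 66.
Optimal: W → E → U → M → C → Q → W costs 61 (by enumerating all 60 distinct tours).
Excess = 66 − 61 = 5.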